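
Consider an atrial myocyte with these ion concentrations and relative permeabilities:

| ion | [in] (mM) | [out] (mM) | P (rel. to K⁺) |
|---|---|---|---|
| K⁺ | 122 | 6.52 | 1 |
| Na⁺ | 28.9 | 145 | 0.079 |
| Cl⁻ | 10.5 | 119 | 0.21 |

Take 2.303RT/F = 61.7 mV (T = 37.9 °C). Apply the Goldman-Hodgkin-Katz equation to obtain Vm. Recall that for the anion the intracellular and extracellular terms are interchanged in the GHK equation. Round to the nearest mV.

-54 mV

Vm = 61.7 · log₁₀[(Σ P·[cation]ₒ + Σ P·[anion]ᵢ) / (Σ P·[cation]ᵢ + Σ P·[anion]ₒ)]
Numerator = 1×6.52 + 0.079×145 + 0.21×10.5 = 20.18
Denominator = 1×122 + 0.079×28.9 + 0.21×119 = 149.3
Vm = 61.7 · log₁₀(0.13519) = 61.7 × (-0.8691) = -53.62 mV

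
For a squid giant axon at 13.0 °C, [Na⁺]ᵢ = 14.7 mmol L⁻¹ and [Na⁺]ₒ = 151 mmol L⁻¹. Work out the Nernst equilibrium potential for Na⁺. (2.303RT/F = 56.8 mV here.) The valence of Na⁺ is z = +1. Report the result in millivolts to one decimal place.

57.5 mV

E = (56.8/z) · log₁₀([Na⁺]_out/[Na⁺]_in) with z = +1.
= (56.8/1) · log₁₀(151/14.7) = 56.80 · log₁₀(10.27)
= 56.80 · (1.0117) = 57.46 mV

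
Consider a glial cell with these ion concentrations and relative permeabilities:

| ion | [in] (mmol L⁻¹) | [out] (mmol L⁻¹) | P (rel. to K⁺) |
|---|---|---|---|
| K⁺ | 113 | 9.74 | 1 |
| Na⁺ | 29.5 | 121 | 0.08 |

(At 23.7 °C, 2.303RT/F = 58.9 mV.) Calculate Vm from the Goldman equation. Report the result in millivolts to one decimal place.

Vm = 58.9 · log₁₀[(Σ P·[cation]ₒ + Σ P·[anion]ᵢ) / (Σ P·[cation]ᵢ + Σ P·[anion]ₒ)]
Numerator = 1×9.74 + 0.08×121 = 19.42
Denominator = 1×113 + 0.08×29.5 = 115.4
Vm = 58.9 · log₁₀(0.16834) = 58.9 × (-0.7738) = -45.58 mV

-45.6 mV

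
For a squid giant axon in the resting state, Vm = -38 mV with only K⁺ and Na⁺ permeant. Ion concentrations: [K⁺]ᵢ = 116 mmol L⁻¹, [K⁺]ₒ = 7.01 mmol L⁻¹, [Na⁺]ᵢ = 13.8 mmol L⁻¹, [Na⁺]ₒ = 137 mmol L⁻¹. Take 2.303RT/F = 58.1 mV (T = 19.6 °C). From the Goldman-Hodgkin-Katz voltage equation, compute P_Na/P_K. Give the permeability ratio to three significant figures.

Let α = P_Na/P_K. GHK: Vm = 58.1·log₁₀[(Kₒ + α·Naₒ)/(Kᵢ + α·Naᵢ)].
10^(Vm/58.1) = 10^(-38.0/58.1) = 0.2218
So 0.2218·(Kᵢ + α·Naᵢ) = Kₒ + α·Naₒ → α = (0.2218·116.0 − 7.01) / (137.0 − 0.2218·13.8)
α = (25.73 − 7.01) / (137.0 − 3.061) = 18.72/133.9 = 0.1398

0.140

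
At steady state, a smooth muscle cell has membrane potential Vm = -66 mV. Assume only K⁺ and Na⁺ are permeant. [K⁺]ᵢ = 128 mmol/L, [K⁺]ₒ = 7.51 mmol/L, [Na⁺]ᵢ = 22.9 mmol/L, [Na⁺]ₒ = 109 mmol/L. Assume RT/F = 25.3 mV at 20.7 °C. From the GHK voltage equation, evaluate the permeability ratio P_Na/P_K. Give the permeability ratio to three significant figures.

0.0178

Let α = P_Na/P_K. GHK: Vm = 25.3·ln[(Kₒ + α·Naₒ)/(Kᵢ + α·Naᵢ)].
e^(Vm/25.3) = e^(-66.0/25.3) = 0.073631
So 0.073631·(Kᵢ + α·Naᵢ) = Kₒ + α·Naₒ → α = (0.073631·128.0 − 7.51) / (109.0 − 0.073631·22.9)
α = (9.425 − 7.51) / (109.0 − 1.686) = 1.915/107.3 = 0.01784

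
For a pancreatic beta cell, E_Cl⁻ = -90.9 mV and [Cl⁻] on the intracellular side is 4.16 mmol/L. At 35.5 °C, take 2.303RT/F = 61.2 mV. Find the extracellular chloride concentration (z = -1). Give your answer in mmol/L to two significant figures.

Nernst: E = (61.2/-1) · log₁₀([out]/[in]), so log₁₀([out]/[in]) = -90.9 × -1 / 61.2 = 1.4853.
[out]/[in] = 10^(1.4853) = 30.57.
[out] = 30.57 × 4.16 = 127.2 mmol/L.

130 mmol/L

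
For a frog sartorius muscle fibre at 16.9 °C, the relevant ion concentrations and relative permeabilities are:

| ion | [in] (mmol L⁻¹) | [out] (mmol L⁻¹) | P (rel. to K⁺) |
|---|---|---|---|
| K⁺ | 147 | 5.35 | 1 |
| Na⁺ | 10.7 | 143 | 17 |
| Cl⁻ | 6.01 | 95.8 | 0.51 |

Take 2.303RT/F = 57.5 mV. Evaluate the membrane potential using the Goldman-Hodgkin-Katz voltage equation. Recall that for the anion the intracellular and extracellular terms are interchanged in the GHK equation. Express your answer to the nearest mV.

Vm = 57.5 · log₁₀[(Σ P·[cation]ₒ + Σ P·[anion]ᵢ) / (Σ P·[cation]ᵢ + Σ P·[anion]ₒ)]
Numerator = 1×5.35 + 17×143 + 0.51×6.01 = 2439
Denominator = 1×147 + 17×10.7 + 0.51×95.8 = 377.8
Vm = 57.5 · log₁₀(6.4576) = 57.5 × (0.8101) = 46.58 mV

47 mV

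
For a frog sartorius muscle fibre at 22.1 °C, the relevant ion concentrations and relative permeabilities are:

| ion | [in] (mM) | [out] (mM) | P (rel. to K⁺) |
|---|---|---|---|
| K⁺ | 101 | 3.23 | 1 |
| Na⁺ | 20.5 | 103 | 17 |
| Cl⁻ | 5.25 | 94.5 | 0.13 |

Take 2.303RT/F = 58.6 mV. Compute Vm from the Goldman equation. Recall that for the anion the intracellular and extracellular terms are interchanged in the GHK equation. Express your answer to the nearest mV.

Vm = 58.6 · log₁₀[(Σ P·[cation]ₒ + Σ P·[anion]ᵢ) / (Σ P·[cation]ᵢ + Σ P·[anion]ₒ)]
Numerator = 1×3.23 + 17×103 + 0.13×5.25 = 1755
Denominator = 1×101 + 17×20.5 + 0.13×94.5 = 461.8
Vm = 58.6 · log₁₀(3.8003) = 58.6 × (0.5798) = 33.98 mV

34 mV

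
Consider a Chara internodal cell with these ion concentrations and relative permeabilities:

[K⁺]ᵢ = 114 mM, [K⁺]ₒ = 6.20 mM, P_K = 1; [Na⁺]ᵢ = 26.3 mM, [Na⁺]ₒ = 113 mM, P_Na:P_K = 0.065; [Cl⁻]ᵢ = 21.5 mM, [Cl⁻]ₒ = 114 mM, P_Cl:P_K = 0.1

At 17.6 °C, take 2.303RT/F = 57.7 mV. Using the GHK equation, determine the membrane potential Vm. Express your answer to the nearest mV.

Vm = 57.7 · log₁₀[(Σ P·[cation]ₒ + Σ P·[anion]ᵢ) / (Σ P·[cation]ᵢ + Σ P·[anion]ₒ)]
Numerator = 1×6.20 + 0.065×113 + 0.1×21.5 = 15.7
Denominator = 1×114 + 0.065×26.3 + 0.1×114 = 127.1
Vm = 57.7 · log₁₀(0.12348) = 57.7 × (-0.9084) = -52.42 mV

-52 mV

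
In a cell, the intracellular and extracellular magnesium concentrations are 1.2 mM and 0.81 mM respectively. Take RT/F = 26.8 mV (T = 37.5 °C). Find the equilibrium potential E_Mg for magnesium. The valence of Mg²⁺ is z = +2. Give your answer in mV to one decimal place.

-5.3 mV

E = (26.8/z) · ln([Mg²⁺]_out/[Mg²⁺]_in) with z = +2.
= (26.8/2) · ln(0.81/1.2) = 13.40 · ln(0.675)
= 13.40 · (-0.3930) = -5.27 mV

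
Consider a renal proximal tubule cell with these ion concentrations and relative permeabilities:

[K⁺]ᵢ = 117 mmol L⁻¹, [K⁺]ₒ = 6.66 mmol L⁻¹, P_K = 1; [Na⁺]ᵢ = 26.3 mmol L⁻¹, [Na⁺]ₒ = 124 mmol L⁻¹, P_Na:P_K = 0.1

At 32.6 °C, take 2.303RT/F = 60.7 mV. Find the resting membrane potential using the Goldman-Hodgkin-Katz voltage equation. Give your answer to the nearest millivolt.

-48 mV

Vm = 60.7 · log₁₀[(Σ P·[cation]ₒ + Σ P·[anion]ᵢ) / (Σ P·[cation]ᵢ + Σ P·[anion]ₒ)]
Numerator = 1×6.66 + 0.1×124 = 19.06
Denominator = 1×117 + 0.1×26.3 = 119.6
Vm = 60.7 · log₁₀(0.15932) = 60.7 × (-0.7977) = -48.42 mV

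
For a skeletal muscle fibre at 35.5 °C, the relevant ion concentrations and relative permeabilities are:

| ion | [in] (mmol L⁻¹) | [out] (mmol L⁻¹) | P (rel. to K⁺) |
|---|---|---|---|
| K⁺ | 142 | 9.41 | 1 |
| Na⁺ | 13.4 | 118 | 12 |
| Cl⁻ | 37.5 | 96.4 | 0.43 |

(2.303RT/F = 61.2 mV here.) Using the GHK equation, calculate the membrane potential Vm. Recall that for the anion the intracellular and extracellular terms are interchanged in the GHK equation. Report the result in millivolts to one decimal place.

38.1 mV

Vm = 61.2 · log₁₀[(Σ P·[cation]ₒ + Σ P·[anion]ᵢ) / (Σ P·[cation]ᵢ + Σ P·[anion]ₒ)]
Numerator = 1×9.41 + 12×118 + 0.43×37.5 = 1442
Denominator = 1×142 + 12×13.4 + 0.43×96.4 = 344.3
Vm = 61.2 · log₁₀(4.1874) = 61.2 × (0.6219) = 38.06 mV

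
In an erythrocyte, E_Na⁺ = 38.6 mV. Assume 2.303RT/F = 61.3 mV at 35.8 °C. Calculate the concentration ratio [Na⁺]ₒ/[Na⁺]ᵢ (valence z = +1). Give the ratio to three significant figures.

log₁₀([out]/[in]) = E·z/(61.3) = 38.6 × 1 / 61.3 = 0.6297
[out]/[in] = 10^(0.6297) = 4.263

4.26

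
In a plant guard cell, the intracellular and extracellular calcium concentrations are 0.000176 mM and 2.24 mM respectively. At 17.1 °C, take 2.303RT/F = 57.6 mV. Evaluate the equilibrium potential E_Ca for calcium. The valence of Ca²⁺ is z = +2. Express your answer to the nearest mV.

E = (57.6/z) · log₁₀([Ca²⁺]_out/[Ca²⁺]_in) with z = +2.
= (57.6/2) · log₁₀(2.24/0.000176) = 28.80 · log₁₀(1.273e+04)
= 28.80 · (4.1047) = 118.22 mV

118 mV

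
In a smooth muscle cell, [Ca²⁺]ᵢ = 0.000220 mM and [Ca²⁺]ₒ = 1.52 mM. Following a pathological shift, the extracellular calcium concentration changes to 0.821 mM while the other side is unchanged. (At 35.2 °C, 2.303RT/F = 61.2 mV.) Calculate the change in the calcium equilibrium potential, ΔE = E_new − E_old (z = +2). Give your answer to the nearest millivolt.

-8 mV

E_old = (61.2/2)·log₁₀(1.52/0.000220) = 117.49 mV
E_new = (61.2/2)·log₁₀(0.821/0.000220) = 109.30 mV
ΔE = 109.30 − (117.49) = -8.19 mV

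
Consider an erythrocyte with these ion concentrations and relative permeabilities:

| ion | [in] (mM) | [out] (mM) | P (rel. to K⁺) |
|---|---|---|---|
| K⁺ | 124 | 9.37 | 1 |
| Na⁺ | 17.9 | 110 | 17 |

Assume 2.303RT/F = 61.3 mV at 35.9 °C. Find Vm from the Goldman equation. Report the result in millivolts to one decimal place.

Vm = 61.3 · log₁₀[(Σ P·[cation]ₒ + Σ P·[anion]ᵢ) / (Σ P·[cation]ᵢ + Σ P·[anion]ₒ)]
Numerator = 1×9.37 + 17×110 = 1879
Denominator = 1×124 + 17×17.9 = 428.3
Vm = 61.3 · log₁₀(4.388) = 61.3 × (0.6423) = 39.37 mV

39.4 mV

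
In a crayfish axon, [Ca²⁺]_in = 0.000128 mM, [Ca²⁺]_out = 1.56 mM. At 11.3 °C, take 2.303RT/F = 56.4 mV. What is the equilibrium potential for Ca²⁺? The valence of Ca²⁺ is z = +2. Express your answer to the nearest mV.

E = (56.4/z) · log₁₀([Ca²⁺]_out/[Ca²⁺]_in) with z = +2.
= (56.4/2) · log₁₀(1.56/0.000128) = 28.20 · log₁₀(1.219e+04)
= 28.20 · (4.0859) = 115.22 mV

115 mV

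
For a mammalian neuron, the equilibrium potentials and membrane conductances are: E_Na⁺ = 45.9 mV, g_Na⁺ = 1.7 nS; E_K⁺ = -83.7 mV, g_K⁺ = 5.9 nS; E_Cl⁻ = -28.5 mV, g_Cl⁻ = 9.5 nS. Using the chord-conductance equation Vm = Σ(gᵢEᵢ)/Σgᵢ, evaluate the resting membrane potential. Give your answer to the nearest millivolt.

Σ gᵢEᵢ = 1.7·(45.9) + 5.9·(-83.7) + 9.5·(-28.5) = -686.55
Σ gᵢ = 1.7 + 5.9 + 9.5 = 17.1
Vm = -686.55 / 17.1 = -40.15 mV

-40 mV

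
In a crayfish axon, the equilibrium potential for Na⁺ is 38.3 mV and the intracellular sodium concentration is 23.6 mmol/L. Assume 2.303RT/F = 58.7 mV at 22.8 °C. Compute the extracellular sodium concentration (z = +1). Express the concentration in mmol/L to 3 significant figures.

Nernst: E = (58.7/1) · log₁₀([out]/[in]), so log₁₀([out]/[in]) = 38.3 × 1 / 58.7 = 0.6525.
[out]/[in] = 10^(0.6525) = 4.492.
[out] = 4.492 × 23.6 = 106 mmol/L.

106 mmol/L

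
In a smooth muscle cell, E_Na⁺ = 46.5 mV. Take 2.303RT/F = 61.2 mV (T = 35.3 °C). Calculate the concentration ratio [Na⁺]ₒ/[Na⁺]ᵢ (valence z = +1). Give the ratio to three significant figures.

log₁₀([out]/[in]) = E·z/(61.2) = 46.5 × 1 / 61.2 = 0.7598
[out]/[in] = 10^(0.7598) = 5.752

5.75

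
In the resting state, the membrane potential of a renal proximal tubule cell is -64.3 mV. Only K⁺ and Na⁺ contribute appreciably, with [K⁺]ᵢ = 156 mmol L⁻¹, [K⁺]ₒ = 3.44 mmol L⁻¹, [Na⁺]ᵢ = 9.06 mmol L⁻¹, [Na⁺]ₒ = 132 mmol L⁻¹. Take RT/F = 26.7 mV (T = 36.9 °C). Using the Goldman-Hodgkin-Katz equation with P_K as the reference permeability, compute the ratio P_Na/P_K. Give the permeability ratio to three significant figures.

Let α = P_Na/P_K. GHK: Vm = 26.7·ln[(Kₒ + α·Naₒ)/(Kᵢ + α·Naᵢ)].
e^(Vm/26.7) = e^(-64.3/26.7) = 0.089974
So 0.089974·(Kᵢ + α·Naᵢ) = Kₒ + α·Naₒ → α = (0.089974·156.0 − 3.44) / (132.0 − 0.089974·9.06)
α = (14.04 − 3.44) / (132.0 − 0.8152) = 10.6/131.2 = 0.08077

0.0808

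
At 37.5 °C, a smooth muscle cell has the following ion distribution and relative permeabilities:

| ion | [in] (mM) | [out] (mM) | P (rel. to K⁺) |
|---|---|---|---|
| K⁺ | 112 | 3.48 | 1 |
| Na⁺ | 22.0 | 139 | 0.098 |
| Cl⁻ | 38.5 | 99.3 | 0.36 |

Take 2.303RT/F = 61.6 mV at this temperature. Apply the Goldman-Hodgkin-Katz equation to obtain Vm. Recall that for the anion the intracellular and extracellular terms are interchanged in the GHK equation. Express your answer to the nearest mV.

Vm = 61.6 · log₁₀[(Σ P·[cation]ₒ + Σ P·[anion]ᵢ) / (Σ P·[cation]ᵢ + Σ P·[anion]ₒ)]
Numerator = 1×3.48 + 0.098×139 + 0.36×38.5 = 30.96
Denominator = 1×112 + 0.098×22.0 + 0.36×99.3 = 149.9
Vm = 61.6 · log₁₀(0.20655) = 61.6 × (-0.6850) = -42.20 mV

-42 mV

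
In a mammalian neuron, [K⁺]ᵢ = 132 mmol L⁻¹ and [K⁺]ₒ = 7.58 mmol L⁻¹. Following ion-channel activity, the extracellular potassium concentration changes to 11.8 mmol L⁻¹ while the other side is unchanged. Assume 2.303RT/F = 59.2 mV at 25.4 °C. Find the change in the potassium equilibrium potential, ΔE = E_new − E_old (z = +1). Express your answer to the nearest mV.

11 mV

E_old = (59.2/1)·log₁₀(7.58/132) = -73.46 mV
E_new = (59.2/1)·log₁₀(11.8/132) = -62.08 mV
ΔE = -62.08 − (-73.46) = 11.38 mV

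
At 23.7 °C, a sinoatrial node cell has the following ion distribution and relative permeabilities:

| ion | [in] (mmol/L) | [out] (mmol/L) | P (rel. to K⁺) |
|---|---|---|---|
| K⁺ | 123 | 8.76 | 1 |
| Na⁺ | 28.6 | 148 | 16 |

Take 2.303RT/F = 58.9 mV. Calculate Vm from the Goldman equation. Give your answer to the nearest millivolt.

Vm = 58.9 · log₁₀[(Σ P·[cation]ₒ + Σ P·[anion]ᵢ) / (Σ P·[cation]ᵢ + Σ P·[anion]ₒ)]
Numerator = 1×8.76 + 16×148 = 2377
Denominator = 1×123 + 16×28.6 = 580.6
Vm = 58.9 · log₁₀(4.0936) = 58.9 × (0.6121) = 36.05 mV

36 mV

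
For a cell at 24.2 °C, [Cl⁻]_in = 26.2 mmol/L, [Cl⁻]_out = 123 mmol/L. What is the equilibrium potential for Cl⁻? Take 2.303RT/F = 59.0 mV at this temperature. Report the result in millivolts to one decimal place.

E = (59.0/z) · log₁₀([Cl⁻]_out/[Cl⁻]_in) with z = -1.
For an anion, dividing by z = -1 reverses the sign.
= (59.0/-1) · log₁₀(123/26.2) = -59.00 · log₁₀(4.695)
= -59.00 · (0.6716) = -39.62 mV

-39.6 mV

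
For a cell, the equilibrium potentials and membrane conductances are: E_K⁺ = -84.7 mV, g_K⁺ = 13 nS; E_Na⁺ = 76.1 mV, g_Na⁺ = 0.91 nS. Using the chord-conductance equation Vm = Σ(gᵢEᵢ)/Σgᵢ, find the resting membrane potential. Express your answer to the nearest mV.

-74 mV

Σ gᵢEᵢ = 13·(-84.7) + 0.91·(76.1) = -1031.85
Σ gᵢ = 13 + 0.91 = 13.91
Vm = -1031.85 / 13.91 = -74.18 mV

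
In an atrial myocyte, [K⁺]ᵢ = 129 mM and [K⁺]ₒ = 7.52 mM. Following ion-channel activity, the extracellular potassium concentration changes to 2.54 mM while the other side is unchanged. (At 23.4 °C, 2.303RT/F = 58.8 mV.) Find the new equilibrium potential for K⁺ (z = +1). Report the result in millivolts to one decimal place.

-100.3 mV

After the shift: [K⁺]_out = 2.54, [K⁺]_in = 129 mM.
E_new = (58.8/1)·log₁₀(2.54/129) = 58.80 · (-1.7058) = -100.30 mV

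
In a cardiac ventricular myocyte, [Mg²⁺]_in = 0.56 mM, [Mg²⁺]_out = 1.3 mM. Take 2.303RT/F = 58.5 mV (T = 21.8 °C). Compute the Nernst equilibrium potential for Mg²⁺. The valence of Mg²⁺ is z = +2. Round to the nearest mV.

E = (58.5/z) · log₁₀([Mg²⁺]_out/[Mg²⁺]_in) with z = +2.
= (58.5/2) · log₁₀(1.3/0.56) = 29.25 · log₁₀(2.321)
= 29.25 · (0.3658) = 10.70 mV

11 mV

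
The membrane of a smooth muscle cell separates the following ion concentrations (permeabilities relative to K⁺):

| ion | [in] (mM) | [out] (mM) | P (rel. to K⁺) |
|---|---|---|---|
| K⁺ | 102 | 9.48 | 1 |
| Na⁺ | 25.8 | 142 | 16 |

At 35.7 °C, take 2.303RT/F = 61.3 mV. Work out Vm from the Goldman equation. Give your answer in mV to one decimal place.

39.6 mV

Vm = 61.3 · log₁₀[(Σ P·[cation]ₒ + Σ P·[anion]ᵢ) / (Σ P·[cation]ᵢ + Σ P·[anion]ₒ)]
Numerator = 1×9.48 + 16×142 = 2281
Denominator = 1×102 + 16×25.8 = 514.8
Vm = 61.3 · log₁₀(4.4318) = 61.3 × (0.6466) = 39.64 mV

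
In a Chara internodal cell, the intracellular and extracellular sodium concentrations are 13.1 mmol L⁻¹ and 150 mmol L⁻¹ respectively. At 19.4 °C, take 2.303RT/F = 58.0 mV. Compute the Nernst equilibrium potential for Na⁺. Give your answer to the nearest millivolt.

61 mV

E = (58.0/z) · log₁₀([Na⁺]_out/[Na⁺]_in) with z = +1.
= (58.0/1) · log₁₀(150/13.1) = 58.00 · log₁₀(11.45)
= 58.00 · (1.0588) = 61.41 mV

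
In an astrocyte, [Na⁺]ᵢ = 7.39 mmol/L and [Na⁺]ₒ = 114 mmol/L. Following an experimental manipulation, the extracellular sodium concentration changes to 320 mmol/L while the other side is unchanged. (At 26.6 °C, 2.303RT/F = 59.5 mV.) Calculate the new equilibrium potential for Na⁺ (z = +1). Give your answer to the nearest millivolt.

97 mV

After the shift: [Na⁺]_out = 320, [Na⁺]_in = 7.39 mmol/L.
E_new = (59.5/1)·log₁₀(320/7.39) = 59.50 · (1.6365) = 97.37 mV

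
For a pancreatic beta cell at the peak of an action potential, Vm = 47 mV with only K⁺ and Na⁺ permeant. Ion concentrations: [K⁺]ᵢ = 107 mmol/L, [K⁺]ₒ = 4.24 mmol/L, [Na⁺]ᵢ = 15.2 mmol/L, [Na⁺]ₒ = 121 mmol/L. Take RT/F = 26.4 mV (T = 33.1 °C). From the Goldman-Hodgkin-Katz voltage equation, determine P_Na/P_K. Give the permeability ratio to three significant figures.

20.4

Let α = P_Na/P_K. GHK: Vm = 26.4·ln[(Kₒ + α·Naₒ)/(Kᵢ + α·Naᵢ)].
e^(Vm/26.4) = e^(47.0/26.4) = 5.9317
So 5.9317·(Kᵢ + α·Naᵢ) = Kₒ + α·Naₒ → α = (5.9317·107.0 − 4.24) / (121.0 − 5.9317·15.2)
α = (634.7 − 4.24) / (121.0 − 90.16) = 630.4/30.84 = 20.44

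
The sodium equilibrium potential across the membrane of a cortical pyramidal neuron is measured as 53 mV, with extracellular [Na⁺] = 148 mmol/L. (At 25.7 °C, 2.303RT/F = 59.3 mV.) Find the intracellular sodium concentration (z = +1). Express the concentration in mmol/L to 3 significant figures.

18.9 mmol/L

Nernst: E = (59.3/1) · log₁₀([out]/[in]), so log₁₀([out]/[in]) = 53.0 × 1 / 59.3 = 0.8938.
[out]/[in] = 10^(0.8938) = 7.83.
[in] = 148 / 7.83 = 18.9 mmol/L.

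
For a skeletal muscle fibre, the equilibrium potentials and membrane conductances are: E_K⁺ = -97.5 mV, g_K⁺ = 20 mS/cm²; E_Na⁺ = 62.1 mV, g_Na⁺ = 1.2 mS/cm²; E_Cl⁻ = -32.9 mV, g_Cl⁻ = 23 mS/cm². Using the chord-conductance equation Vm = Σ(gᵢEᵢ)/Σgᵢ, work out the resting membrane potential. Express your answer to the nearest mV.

-60 mV

Σ gᵢEᵢ = 20·(-97.5) + 1.2·(62.1) + 23·(-32.9) = -2632.18
Σ gᵢ = 20 + 1.2 + 23 = 44.2
Vm = -2632.18 / 44.2 = -59.55 mV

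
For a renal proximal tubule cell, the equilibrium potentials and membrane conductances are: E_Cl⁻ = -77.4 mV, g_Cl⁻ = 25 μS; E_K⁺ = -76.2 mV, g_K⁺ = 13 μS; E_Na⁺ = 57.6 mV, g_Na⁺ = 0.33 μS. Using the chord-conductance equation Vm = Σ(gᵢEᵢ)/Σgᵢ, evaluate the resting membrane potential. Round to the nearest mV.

Σ gᵢEᵢ = 25·(-77.4) + 13·(-76.2) + 0.33·(57.6) = -2906.59
Σ gᵢ = 25 + 13 + 0.33 = 38.33
Vm = -2906.59 / 38.33 = -75.83 mV

-76 mV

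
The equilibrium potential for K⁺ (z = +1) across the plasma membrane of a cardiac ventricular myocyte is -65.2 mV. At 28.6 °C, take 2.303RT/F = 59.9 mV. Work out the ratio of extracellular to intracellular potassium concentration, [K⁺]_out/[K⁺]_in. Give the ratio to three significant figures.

log₁₀([out]/[in]) = E·z/(59.9) = -65.2 × 1 / 59.9 = -1.0885
[out]/[in] = 10^(-1.0885) = 0.08157

0.0816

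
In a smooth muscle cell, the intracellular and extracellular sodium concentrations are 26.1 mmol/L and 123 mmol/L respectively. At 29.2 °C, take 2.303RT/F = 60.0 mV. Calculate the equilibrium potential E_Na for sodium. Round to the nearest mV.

E = (60.0/z) · log₁₀([Na⁺]_out/[Na⁺]_in) with z = +1.
= (60.0/1) · log₁₀(123/26.1) = 60.00 · log₁₀(4.713)
= 60.00 · (0.6733) = 40.40 mV

40 mV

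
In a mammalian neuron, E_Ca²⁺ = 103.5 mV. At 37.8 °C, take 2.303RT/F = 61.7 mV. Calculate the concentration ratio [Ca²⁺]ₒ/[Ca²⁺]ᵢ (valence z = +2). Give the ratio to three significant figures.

log₁₀([out]/[in]) = E·z/(61.7) = 103.5 × 2 / 61.7 = 3.3549
[out]/[in] = 10^(3.3549) = 2264

2260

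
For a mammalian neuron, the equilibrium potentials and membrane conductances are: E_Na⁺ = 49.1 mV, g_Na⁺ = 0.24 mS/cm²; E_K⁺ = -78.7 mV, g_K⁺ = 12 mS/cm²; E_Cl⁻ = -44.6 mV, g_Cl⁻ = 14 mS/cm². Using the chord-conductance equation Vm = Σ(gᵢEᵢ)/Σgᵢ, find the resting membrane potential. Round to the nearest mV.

-59 mV

Σ gᵢEᵢ = 0.24·(49.1) + 12·(-78.7) + 14·(-44.6) = -1557.02
Σ gᵢ = 0.24 + 12 + 14 = 26.24
Vm = -1557.02 / 26.24 = -59.34 mV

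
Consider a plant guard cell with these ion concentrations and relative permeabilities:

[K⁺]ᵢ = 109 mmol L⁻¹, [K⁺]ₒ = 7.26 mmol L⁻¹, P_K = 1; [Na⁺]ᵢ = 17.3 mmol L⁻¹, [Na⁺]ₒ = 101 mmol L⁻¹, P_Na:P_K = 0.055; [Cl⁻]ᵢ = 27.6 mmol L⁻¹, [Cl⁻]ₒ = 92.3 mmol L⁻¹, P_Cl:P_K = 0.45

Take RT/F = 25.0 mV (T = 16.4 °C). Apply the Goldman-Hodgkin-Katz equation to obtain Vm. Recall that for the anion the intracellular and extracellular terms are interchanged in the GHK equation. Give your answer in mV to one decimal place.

-44.8 mV

Vm = 25.0 · ln[(Σ P·[cation]ₒ + Σ P·[anion]ᵢ) / (Σ P·[cation]ᵢ + Σ P·[anion]ₒ)]
Numerator = 1×7.26 + 0.055×101 + 0.45×27.6 = 25.23
Denominator = 1×109 + 0.055×17.3 + 0.45×92.3 = 151.5
Vm = 25.0 · ln(0.16658) = 25.0 × (-1.7923) = -44.81 mV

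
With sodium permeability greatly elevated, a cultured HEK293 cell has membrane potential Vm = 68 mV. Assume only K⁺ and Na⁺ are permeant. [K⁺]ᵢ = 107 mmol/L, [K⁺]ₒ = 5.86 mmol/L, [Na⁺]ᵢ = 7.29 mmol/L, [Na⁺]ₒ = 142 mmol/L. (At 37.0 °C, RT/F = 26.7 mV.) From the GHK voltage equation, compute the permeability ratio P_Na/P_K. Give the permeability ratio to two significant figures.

Let α = P_Na/P_K. GHK: Vm = 26.7·ln[(Kₒ + α·Naₒ)/(Kᵢ + α·Naᵢ)].
e^(Vm/26.7) = e^(68.0/26.7) = 12.766
So 12.766·(Kᵢ + α·Naᵢ) = Kₒ + α·Naₒ → α = (12.766·107.0 − 5.86) / (142.0 − 12.766·7.29)
α = (1366 − 5.86) / (142.0 − 93.07) = 1360/48.93 = 27.8

28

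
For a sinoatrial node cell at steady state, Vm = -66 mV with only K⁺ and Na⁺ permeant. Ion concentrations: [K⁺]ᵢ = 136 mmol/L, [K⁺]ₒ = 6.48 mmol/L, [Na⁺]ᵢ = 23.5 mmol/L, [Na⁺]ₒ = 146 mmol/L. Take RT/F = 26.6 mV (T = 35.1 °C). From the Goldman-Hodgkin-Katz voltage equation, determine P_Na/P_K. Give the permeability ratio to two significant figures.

Let α = P_Na/P_K. GHK: Vm = 26.6·ln[(Kₒ + α·Naₒ)/(Kᵢ + α·Naᵢ)].
e^(Vm/26.6) = e^(-66.0/26.6) = 0.083643
So 0.083643·(Kᵢ + α·Naᵢ) = Kₒ + α·Naₒ → α = (0.083643·136.0 − 6.48) / (146.0 − 0.083643·23.5)
α = (11.38 − 6.48) / (146.0 − 1.966) = 4.895/144 = 0.03399

0.034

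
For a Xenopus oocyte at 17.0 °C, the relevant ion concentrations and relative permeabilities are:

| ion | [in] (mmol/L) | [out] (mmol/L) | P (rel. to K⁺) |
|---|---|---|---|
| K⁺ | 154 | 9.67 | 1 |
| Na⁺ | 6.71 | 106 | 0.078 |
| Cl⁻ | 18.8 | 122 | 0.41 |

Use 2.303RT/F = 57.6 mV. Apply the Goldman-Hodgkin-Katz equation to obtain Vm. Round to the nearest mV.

Vm = 57.6 · log₁₀[(Σ P·[cation]ₒ + Σ P·[anion]ᵢ) / (Σ P·[cation]ᵢ + Σ P·[anion]ₒ)]
Numerator = 1×9.67 + 0.078×106 + 0.41×18.8 = 25.65
Denominator = 1×154 + 0.078×6.71 + 0.41×122 = 204.5
Vm = 57.6 · log₁₀(0.12538) = 57.6 × (-0.9018) = -51.94 mV

-52 mV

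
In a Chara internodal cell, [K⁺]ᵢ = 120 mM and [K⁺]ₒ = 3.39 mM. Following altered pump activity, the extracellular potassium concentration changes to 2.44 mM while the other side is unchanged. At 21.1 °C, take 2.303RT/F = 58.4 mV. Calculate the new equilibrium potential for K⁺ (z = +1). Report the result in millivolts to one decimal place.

-98.8 mV

After the shift: [K⁺]_out = 2.44, [K⁺]_in = 120 mM.
E_new = (58.4/1)·log₁₀(2.44/120) = 58.40 · (-1.6918) = -98.80 mV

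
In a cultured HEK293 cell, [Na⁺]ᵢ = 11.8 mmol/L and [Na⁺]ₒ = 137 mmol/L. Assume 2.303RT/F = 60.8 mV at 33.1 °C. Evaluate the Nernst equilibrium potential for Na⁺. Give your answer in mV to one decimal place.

64.7 mV

E = (60.8/z) · log₁₀([Na⁺]_out/[Na⁺]_in) with z = +1.
= (60.8/1) · log₁₀(137/11.8) = 60.80 · log₁₀(11.61)
= 60.80 · (1.0648) = 64.74 mV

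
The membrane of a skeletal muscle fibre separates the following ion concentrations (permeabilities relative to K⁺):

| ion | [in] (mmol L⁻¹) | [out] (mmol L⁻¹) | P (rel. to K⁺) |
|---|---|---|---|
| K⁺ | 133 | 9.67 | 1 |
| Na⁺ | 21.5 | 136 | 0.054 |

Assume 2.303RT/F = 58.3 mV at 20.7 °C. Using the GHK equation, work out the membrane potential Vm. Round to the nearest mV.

-52 mV

Vm = 58.3 · log₁₀[(Σ P·[cation]ₒ + Σ P·[anion]ᵢ) / (Σ P·[cation]ᵢ + Σ P·[anion]ₒ)]
Numerator = 1×9.67 + 0.054×136 = 17.01
Denominator = 1×133 + 0.054×21.5 = 134.2
Vm = 58.3 · log₁₀(0.12682) = 58.3 × (-0.8968) = -52.28 mV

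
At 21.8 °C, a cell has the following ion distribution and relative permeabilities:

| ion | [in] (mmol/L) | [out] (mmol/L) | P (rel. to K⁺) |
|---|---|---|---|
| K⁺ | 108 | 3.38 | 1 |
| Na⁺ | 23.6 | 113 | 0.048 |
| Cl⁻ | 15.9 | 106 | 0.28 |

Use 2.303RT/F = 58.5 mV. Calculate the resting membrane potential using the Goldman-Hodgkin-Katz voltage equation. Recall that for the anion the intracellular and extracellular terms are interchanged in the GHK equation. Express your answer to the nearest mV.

Vm = 58.5 · log₁₀[(Σ P·[cation]ₒ + Σ P·[anion]ᵢ) / (Σ P·[cation]ᵢ + Σ P·[anion]ₒ)]
Numerator = 1×3.38 + 0.048×113 + 0.28×15.9 = 13.26
Denominator = 1×108 + 0.048×23.6 + 0.28×106 = 138.8
Vm = 58.5 · log₁₀(0.095496) = 58.5 × (-1.0200) = -59.67 mV

-60 mV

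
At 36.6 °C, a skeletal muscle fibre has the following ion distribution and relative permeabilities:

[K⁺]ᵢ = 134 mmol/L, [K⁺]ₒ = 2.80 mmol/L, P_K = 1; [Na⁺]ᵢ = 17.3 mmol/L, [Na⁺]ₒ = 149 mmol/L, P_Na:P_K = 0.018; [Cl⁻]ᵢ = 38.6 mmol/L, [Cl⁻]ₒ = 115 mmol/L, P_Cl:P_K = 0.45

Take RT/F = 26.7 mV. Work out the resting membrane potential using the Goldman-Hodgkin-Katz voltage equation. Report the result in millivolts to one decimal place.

Vm = 26.7 · ln[(Σ P·[cation]ₒ + Σ P·[anion]ᵢ) / (Σ P·[cation]ᵢ + Σ P·[anion]ₒ)]
Numerator = 1×2.80 + 0.018×149 + 0.45×38.6 = 22.85
Denominator = 1×134 + 0.018×17.3 + 0.45×115 = 186.1
Vm = 26.7 · ln(0.12282) = 26.7 × (-2.0970) = -55.99 mV

-56.0 mV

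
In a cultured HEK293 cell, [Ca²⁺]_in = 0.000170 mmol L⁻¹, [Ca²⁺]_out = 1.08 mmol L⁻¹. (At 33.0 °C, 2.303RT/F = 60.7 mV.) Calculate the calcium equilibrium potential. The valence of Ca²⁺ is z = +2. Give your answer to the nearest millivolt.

E = (60.7/z) · log₁₀([Ca²⁺]_out/[Ca²⁺]_in) with z = +2.
= (60.7/2) · log₁₀(1.08/0.000170) = 30.35 · log₁₀(6353)
= 30.35 · (3.8030) = 115.42 mV

115 mV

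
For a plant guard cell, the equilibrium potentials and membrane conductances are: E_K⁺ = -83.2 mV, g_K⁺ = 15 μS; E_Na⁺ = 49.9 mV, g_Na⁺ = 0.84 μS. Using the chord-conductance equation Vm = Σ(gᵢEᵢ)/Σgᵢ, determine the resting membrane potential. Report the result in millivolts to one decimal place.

-76.1 mV

Σ gᵢEᵢ = 15·(-83.2) + 0.84·(49.9) = -1206.08
Σ gᵢ = 15 + 0.84 = 15.84
Vm = -1206.08 / 15.84 = -76.14 mV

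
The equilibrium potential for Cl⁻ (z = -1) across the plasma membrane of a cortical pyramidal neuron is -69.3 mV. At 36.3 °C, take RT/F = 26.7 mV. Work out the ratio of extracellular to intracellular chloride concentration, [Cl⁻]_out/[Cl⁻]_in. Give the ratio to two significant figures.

13

ln([out]/[in]) = E·z/(26.7) = -69.3 × -1 / 26.7 = 2.5955
[out]/[in] = e^(2.5955) = 13.4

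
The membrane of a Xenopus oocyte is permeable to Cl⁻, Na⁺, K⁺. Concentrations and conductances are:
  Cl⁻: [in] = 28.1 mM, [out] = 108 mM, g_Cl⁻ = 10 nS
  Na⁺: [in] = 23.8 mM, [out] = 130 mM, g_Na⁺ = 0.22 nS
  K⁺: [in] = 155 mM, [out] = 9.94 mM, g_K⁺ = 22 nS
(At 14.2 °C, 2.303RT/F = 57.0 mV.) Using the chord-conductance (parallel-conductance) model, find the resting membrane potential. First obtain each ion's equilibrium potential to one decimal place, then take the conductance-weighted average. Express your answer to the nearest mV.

-56 mV

E_Cl⁻ = (57.0/-1)·log₁₀(108/28.1) = -33.3 mV
E_Na⁺ = (57.0/1)·log₁₀(130/23.8) = 42.0 mV
E_K⁺ = (57.0/1)·log₁₀(9.94/155) = -68.0 mV
Vm = (Σ gᵢEᵢ)/(Σ gᵢ) = (10·-33.3 + 0.22·42.0 + 22·-68.0) / (10 + 0.22 + 22)
= -1819.76 / 32.22 = -56.48 mV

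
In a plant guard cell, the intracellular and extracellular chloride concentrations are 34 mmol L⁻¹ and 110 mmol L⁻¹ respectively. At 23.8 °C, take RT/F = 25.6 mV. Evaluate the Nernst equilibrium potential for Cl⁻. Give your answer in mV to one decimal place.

-30.1 mV

E = (25.6/z) · ln([Cl⁻]_out/[Cl⁻]_in) with z = -1.
For an anion, dividing by z = -1 reverses the sign.
= (25.6/-1) · ln(110/34) = -25.60 · ln(3.235)
= -25.60 · (1.1741) = -30.06 mV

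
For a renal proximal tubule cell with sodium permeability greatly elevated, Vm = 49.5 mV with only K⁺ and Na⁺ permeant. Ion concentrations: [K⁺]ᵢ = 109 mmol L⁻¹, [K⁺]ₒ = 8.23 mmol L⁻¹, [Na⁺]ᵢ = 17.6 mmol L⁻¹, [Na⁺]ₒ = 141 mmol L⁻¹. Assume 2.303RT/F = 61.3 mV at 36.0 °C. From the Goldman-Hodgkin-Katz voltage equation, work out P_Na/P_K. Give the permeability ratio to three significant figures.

24.7

Let α = P_Na/P_K. GHK: Vm = 61.3·log₁₀[(Kₒ + α·Naₒ)/(Kᵢ + α·Naᵢ)].
10^(Vm/61.3) = 10^(49.5/61.3) = 6.4195
So 6.4195·(Kᵢ + α·Naᵢ) = Kₒ + α·Naₒ → α = (6.4195·109.0 − 8.23) / (141.0 − 6.4195·17.6)
α = (699.7 − 8.23) / (141.0 − 113) = 691.5/28.02 = 24.68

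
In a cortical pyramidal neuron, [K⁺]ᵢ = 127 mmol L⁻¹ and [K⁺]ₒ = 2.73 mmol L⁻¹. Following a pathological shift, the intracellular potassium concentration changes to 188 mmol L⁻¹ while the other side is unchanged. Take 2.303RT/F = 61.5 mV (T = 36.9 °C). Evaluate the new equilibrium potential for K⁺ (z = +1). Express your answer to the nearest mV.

After the shift: [K⁺]_out = 2.73, [K⁺]_in = 188 mmol L⁻¹.
E_new = (61.5/1)·log₁₀(2.73/188) = 61.50 · (-1.8380) = -113.04 mV

-113 mV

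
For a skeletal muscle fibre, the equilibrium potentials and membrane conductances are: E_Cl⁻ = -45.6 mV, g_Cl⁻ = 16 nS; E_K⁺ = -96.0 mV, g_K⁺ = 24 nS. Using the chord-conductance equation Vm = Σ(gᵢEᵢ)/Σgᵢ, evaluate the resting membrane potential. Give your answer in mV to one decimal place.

Σ gᵢEᵢ = 16·(-45.6) + 24·(-96.0) = -3033.60
Σ gᵢ = 16 + 24 = 40
Vm = -3033.60 / 40 = -75.84 mV

-75.8 mV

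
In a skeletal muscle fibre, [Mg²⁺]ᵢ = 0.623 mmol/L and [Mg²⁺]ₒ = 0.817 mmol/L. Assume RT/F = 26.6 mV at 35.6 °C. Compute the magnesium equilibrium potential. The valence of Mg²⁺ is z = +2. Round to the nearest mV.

4 mV

E = (26.6/z) · ln([Mg²⁺]_out/[Mg²⁺]_in) with z = +2.
= (26.6/2) · ln(0.817/0.623) = 13.30 · ln(1.311)
= 13.30 · (0.2711) = 3.61 mV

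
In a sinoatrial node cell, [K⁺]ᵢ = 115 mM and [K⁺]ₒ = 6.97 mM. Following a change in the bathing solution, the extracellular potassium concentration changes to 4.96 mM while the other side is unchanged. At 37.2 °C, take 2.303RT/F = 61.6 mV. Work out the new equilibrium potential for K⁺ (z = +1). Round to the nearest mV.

-84 mV

After the shift: [K⁺]_out = 4.96, [K⁺]_in = 115 mM.
E_new = (61.6/1)·log₁₀(4.96/115) = 61.60 · (-1.3652) = -84.10 mV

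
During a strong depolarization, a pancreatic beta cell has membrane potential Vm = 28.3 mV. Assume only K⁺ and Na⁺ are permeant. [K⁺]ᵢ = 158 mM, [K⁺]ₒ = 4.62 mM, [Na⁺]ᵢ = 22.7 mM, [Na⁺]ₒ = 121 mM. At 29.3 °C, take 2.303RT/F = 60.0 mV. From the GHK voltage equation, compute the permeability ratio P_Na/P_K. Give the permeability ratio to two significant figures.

Let α = P_Na/P_K. GHK: Vm = 60.0·log₁₀[(Kₒ + α·Naₒ)/(Kᵢ + α·Naᵢ)].
10^(Vm/60.0) = 10^(28.3/60.0) = 2.9626
So 2.9626·(Kᵢ + α·Naᵢ) = Kₒ + α·Naₒ → α = (2.9626·158.0 − 4.62) / (121.0 − 2.9626·22.7)
α = (468.1 − 4.62) / (121.0 − 67.25) = 463.5/53.75 = 8.623

8.6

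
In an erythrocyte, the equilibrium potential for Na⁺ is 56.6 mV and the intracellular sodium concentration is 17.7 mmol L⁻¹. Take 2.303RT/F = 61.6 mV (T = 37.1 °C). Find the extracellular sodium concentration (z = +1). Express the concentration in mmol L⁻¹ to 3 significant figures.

147 mmol L⁻¹

Nernst: E = (61.6/1) · log₁₀([out]/[in]), so log₁₀([out]/[in]) = 56.6 × 1 / 61.6 = 0.9188.
[out]/[in] = 10^(0.9188) = 8.295.
[out] = 8.295 × 17.7 = 146.8 mmol L⁻¹.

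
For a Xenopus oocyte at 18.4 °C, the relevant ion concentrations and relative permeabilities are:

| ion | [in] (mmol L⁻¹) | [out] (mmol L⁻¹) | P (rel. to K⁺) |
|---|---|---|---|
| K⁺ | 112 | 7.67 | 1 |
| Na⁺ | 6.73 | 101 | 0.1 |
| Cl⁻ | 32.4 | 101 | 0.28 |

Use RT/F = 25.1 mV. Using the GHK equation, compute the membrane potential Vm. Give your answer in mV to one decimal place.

Vm = 25.1 · ln[(Σ P·[cation]ₒ + Σ P·[anion]ᵢ) / (Σ P·[cation]ᵢ + Σ P·[anion]ₒ)]
Numerator = 1×7.67 + 0.1×101 + 0.28×32.4 = 26.84
Denominator = 1×112 + 0.1×6.73 + 0.28×101 = 141
Vm = 25.1 · ln(0.19043) = 25.1 × (-1.6585) = -41.63 mV

-41.6 mV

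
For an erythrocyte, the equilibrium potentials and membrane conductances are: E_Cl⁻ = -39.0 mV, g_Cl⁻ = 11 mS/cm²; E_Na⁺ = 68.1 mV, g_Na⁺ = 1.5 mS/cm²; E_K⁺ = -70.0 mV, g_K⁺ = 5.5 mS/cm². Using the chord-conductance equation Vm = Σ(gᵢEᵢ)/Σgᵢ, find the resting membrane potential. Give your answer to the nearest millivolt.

Σ gᵢEᵢ = 11·(-39.0) + 1.5·(68.1) + 5.5·(-70.0) = -711.85
Σ gᵢ = 11 + 1.5 + 5.5 = 18
Vm = -711.85 / 18 = -39.55 mV

-40 mV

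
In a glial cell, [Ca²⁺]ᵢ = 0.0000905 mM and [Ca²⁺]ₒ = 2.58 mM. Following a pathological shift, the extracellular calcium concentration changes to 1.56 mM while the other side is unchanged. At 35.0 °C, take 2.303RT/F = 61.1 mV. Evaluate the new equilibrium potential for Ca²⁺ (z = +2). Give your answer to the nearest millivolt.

After the shift: [Ca²⁺]_out = 1.56, [Ca²⁺]_in = 0.0000905 mM.
E_new = (61.1/2)·log₁₀(1.56/0.0000905) = 30.55 · (4.2365) = 129.42 mV

129 mV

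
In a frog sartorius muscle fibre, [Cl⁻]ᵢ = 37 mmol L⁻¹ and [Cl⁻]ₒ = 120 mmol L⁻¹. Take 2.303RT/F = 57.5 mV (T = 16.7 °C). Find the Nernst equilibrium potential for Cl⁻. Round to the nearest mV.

-29 mV

E = (57.5/z) · log₁₀([Cl⁻]_out/[Cl⁻]_in) with z = -1.
For an anion, dividing by z = -1 reverses the sign.
= (57.5/-1) · log₁₀(120/37) = -57.50 · log₁₀(3.243)
= -57.50 · (0.5110) = -29.38 mV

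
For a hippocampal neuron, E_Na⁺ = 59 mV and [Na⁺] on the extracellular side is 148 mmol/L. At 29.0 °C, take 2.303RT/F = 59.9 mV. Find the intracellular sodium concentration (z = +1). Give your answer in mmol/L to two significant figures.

15 mmol/L

Nernst: E = (59.9/1) · log₁₀([out]/[in]), so log₁₀([out]/[in]) = 59.0 × 1 / 59.9 = 0.9850.
[out]/[in] = 10^(0.9850) = 9.66.
[in] = 148 / 9.66 = 15.32 mmol/L.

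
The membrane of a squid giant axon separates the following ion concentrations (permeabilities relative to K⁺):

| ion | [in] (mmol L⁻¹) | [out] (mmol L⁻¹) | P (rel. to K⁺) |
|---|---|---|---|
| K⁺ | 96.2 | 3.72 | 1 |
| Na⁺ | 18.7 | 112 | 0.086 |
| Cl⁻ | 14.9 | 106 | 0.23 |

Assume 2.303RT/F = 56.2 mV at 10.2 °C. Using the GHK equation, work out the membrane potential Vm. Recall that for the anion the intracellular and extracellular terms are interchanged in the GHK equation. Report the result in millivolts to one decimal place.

Vm = 56.2 · log₁₀[(Σ P·[cation]ₒ + Σ P·[anion]ᵢ) / (Σ P·[cation]ᵢ + Σ P·[anion]ₒ)]
Numerator = 1×3.72 + 0.086×112 + 0.23×14.9 = 16.78
Denominator = 1×96.2 + 0.086×18.7 + 0.23×106 = 122.2
Vm = 56.2 · log₁₀(0.13732) = 56.2 × (-0.8623) = -48.46 mV

-48.5 mV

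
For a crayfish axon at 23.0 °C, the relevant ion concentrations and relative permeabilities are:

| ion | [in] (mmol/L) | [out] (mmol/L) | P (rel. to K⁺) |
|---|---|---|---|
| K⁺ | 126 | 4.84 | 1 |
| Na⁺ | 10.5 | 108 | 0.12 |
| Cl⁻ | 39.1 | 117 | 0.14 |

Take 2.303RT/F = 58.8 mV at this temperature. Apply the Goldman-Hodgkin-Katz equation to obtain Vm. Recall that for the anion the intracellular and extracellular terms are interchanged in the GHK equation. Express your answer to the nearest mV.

Vm = 58.8 · log₁₀[(Σ P·[cation]ₒ + Σ P·[anion]ᵢ) / (Σ P·[cation]ᵢ + Σ P·[anion]ₒ)]
Numerator = 1×4.84 + 0.12×108 + 0.14×39.1 = 23.27
Denominator = 1×126 + 0.12×10.5 + 0.14×117 = 143.6
Vm = 58.8 · log₁₀(0.16203) = 58.8 × (-0.7904) = -46.48 mV

-46 mV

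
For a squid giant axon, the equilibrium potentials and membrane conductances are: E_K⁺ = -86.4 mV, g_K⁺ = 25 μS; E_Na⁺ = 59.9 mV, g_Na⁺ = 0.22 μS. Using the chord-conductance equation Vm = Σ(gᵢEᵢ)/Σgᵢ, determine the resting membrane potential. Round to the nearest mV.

Σ gᵢEᵢ = 25·(-86.4) + 0.22·(59.9) = -2146.82
Σ gᵢ = 25 + 0.22 = 25.22
Vm = -2146.82 / 25.22 = -85.12 mV

-85 mV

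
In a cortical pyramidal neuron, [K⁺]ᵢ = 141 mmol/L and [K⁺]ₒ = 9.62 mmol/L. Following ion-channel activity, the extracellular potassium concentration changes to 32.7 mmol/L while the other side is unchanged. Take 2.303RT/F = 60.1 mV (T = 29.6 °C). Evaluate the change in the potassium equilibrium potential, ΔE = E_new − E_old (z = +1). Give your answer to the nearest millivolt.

E_old = (60.1/1)·log₁₀(9.62/141) = -70.08 mV
E_new = (60.1/1)·log₁₀(32.7/141) = -38.14 mV
ΔE = -38.14 − (-70.08) = 31.94 mV

32 mV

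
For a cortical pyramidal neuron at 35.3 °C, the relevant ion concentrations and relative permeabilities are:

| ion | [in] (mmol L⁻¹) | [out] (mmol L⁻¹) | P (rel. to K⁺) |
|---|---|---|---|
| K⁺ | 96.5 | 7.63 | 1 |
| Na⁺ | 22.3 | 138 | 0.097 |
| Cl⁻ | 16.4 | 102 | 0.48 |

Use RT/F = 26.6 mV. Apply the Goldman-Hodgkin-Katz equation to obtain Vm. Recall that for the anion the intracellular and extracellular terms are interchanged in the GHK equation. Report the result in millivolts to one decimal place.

-43.4 mV

Vm = 26.6 · ln[(Σ P·[cation]ₒ + Σ P·[anion]ᵢ) / (Σ P·[cation]ᵢ + Σ P·[anion]ₒ)]
Numerator = 1×7.63 + 0.097×138 + 0.48×16.4 = 28.89
Denominator = 1×96.5 + 0.097×22.3 + 0.48×102 = 147.6
Vm = 26.6 · ln(0.19569) = 26.6 × (-1.6312) = -43.39 mV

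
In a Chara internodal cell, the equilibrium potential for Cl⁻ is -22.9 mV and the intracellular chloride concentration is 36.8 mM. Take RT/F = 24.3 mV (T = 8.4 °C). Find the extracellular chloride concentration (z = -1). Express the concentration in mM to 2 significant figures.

94 mM

Nernst: E = (24.3/-1) · ln([out]/[in]), so ln([out]/[in]) = -22.9 × -1 / 24.3 = 0.9424.
[out]/[in] = e^(0.9424) = 2.566.
[out] = 2.566 × 36.8 = 94.43 mM.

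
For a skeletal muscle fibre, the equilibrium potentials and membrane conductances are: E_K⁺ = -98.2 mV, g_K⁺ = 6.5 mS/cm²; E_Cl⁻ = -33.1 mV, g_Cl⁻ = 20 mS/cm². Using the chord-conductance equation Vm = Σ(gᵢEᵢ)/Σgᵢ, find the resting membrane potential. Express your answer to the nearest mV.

-49 mV

Σ gᵢEᵢ = 6.5·(-98.2) + 20·(-33.1) = -1300.30
Σ gᵢ = 6.5 + 20 = 26.5
Vm = -1300.30 / 26.5 = -49.07 mV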